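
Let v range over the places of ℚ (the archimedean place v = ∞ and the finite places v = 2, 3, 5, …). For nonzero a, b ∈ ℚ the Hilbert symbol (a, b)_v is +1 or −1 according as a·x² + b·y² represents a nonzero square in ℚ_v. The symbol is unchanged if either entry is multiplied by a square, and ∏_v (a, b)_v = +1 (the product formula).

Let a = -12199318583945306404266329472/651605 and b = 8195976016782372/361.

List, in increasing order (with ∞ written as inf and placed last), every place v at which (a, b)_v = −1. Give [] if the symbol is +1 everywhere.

(a, b) ≡ (-8990, 34017) mod (ℚ^×)²; places V = {2, 3, 5, 7, 13, 17, 19, 23, 29, 31, ∞}.
(a,b)_7: α=2, u≡3; β=2, v≡2 (mod 7); (3|7)=-1, (2|7)=+1; sign (−1)^0·-1^2·+1^2 = +1.
(a,b)_∞: sgn(-8990)=−, sgn(34017)=+, so +1.
(a,b)_31: α=3, u≡16; β=2, v≡9 (mod 31); (16|31)=+1, (9|31)=+1; sign (−1)^0·+1^2·+1^3 = +1.
(a,b)_5: α=-1, u≡3; β=0, v≡2 (mod 5); (3|5)=-1, (2|5)=-1; sign (−1)^0·-1^0·-1^-1 = -1.
(a,b)_3: α=6, u≡1; β=3, v≡2 (mod 3); (1|3)=+1, (2|3)=-1; sign (−1)^0·+1^3·-1^6 = +1.
(a,b)_19: α=-4, u≡11; β=-2, v≡11 (mod 19); (11|19)=+1, (11|19)=+1; sign (−1)^0·+1^-2·+1^-4 = +1.
(a,b)_13: α=4, u≡6; β=2, v≡9 (mod 13); (6|13)=-1, (9|13)=+1; sign (−1)^0·-1^2·+1^4 = +1.
(a,b)_29: α=5, u≡6; β=3, v≡13 (mod 29); (6|29)=+1, (13|29)=+1; sign (−1)^0·+1^3·+1^5 = +1.
(a,b)_17: α=2, u≡10; β=1, v≡14 (mod 17); (10|17)=-1, (14|17)=-1; sign (−1)^0·-1^1·-1^2 = -1.
(a,b)_2: α=7, β=2; u≡1, v≡1 (mod 8); ε(u)ε(v)=0·0, αω(v)=7·0, βω(u)=2·0; sum ≡ 0  ⇒  +1.
(a,b)_23: α=2, u≡18; β=1, v≡17 (mod 23); (18|23)=+1, (17|23)=-1; sign (−1)^0·+1^1·-1^2 = +1.
Ram(-8990, 34017) = {5, 17}; no ℚ_5-point on the conic.

[5, 17]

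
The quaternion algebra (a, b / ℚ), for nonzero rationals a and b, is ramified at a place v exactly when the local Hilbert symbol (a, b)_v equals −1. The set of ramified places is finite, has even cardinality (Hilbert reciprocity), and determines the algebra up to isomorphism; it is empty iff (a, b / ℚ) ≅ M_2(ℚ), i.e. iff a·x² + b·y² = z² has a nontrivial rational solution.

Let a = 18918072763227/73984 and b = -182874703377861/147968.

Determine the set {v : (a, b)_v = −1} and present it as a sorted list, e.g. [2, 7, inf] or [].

[3, 29]

Mod squares: a ≡ 2295147, b ≡ -52762. Check v ∈ {∞, 2, 3, 11, 17, 23, 29, 31, 37}.
v=23: a=23^1·(≡15), b=23^1·(≡8) mod 23; (15|23)=-1, (8|23)=+1; (−1)^{1·1·11}·(-1)^1·(+1)^1 = +1.
v=∞: 2295147 > 0 and -52762 < 0  ⇒  (a,b)_∞ = +1.
v=29: a=29^3·(≡17), b=29^4·(≡2) mod 29; (17|29)=-1, (2|29)=-1; (−1)^{3·4·14}·(-1)^4·(-1)^3 = -1.
v=31: a=31^1·(≡10), b=31^1·(≡24) mod 31; (10|31)=+1, (24|31)=-1; (−1)^{1·1·15}·(+1)^1·(-1)^1 = +1.
v=17: a=17^-2·(≡10), b=17^-2·(≡14) mod 17; (10|17)=-1, (14|17)=-1; (−1)^{-2·-2·8}·(-1)^-2·(-1)^-2 = +1.
v=3: a=3^5·(≡1), b=3^4·(≡2) mod 3; (1|3)=+1, (2|3)=-1; (−1)^{5·4·1}·(+1)^4·(-1)^5 = -1.
v=2: v_2(a)=-8, v_2(b)=-9; units ≡ 3, 3 (mod 8); ε·ε+αω+βω = 1·1+-8·1+-9·1 ≡ 0  ⇒  (a,b)_2 = +1.
v=11: a=11^2·(≡8), b=11^2·(≡9) mod 11; (8|11)=-1, (9|11)=+1; (−1)^{2·2·5}·(-1)^2·(+1)^2 = +1.
v=37: a=37^1·(≡8), b=37^1·(≡23) mod 37; (8|37)=-1, (23|37)=-1; (−1)^{1·1·18}·(-1)^1·(-1)^1 = +1.
|Ram(2295147, -52762)| = 2, even; anisotropic at {3, 29}.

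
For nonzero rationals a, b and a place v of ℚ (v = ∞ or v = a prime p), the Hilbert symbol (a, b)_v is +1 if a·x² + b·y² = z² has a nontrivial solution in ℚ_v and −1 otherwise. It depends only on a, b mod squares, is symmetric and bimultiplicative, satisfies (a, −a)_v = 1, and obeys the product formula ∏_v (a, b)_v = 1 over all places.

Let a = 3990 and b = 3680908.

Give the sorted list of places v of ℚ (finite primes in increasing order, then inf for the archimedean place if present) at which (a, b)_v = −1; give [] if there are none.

(a, b) ≡ (3990, 920227) mod (ℚ^×)²; places V = {2, 3, 5, 7, 11, 17, 19, 37, ∞}.
(a,b)_37: α=0, u≡31; β=1, v≡28 (mod 37); (31|37)=-1, (28|37)=+1; sign (−1)^0·-1^1·+1^0 = -1.
(a,b)_19: α=1, u≡1; β=1, v≡8 (mod 19); (1|19)=+1, (8|19)=-1; sign (−1)^1·+1^1·-1^1 = +1.
(a,b)_17: α=0, u≡12; β=1, v≡12 (mod 17); (12|17)=-1, (12|17)=-1; sign (−1)^0·-1^1·-1^0 = -1.
(a,b)_∞: sgn(3990)=+, sgn(920227)=+, so +1.
(a,b)_3: α=1, u≡1; β=0, v≡1 (mod 3); (1|3)=+1, (1|3)=+1; sign (−1)^0·+1^0·+1^1 = +1.
(a,b)_2: α=1, β=2; u≡3, v≡3 (mod 8); ε(u)ε(v)=1·1, αω(v)=1·1, βω(u)=2·1; sum ≡ 0  ⇒  +1.
(a,b)_7: α=1, u≡3; β=1, v≡4 (mod 7); (3|7)=-1, (4|7)=+1; sign (−1)^1·-1^1·+1^1 = +1.
(a,b)_11: α=0, u≡8; β=1, v≡8 (mod 11); (8|11)=-1, (8|11)=-1; sign (−1)^0·-1^1·-1^0 = -1.
(a,b)_5: α=1, u≡3; β=0, v≡3 (mod 5); (3|5)=-1, (3|5)=-1; sign (−1)^0·-1^0·-1^1 = -1.
|Ram(3990, 920227)| = 4, even; anisotropic at {5, 11, 17, 37}.

[5, 11, 17, 37]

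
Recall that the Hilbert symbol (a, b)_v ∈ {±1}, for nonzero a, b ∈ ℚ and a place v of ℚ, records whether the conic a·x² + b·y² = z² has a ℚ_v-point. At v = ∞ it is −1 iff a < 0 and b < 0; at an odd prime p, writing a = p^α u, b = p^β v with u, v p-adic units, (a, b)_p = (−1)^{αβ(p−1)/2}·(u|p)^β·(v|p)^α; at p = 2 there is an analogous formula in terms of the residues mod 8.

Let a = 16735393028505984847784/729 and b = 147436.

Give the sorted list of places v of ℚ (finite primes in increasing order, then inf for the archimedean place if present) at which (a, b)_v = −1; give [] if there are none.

Mod squares: a ≡ 26483786, b ≡ 36859. Check v ∈ {∞, 2, 3, 7, 11, 29, 31, 37, 41, 43}.
v=3: a=3^-6·(≡2), b=3^0·(≡1) mod 3; (2|3)=-1, (1|3)=+1; (−1)^{-6·0·1}·(-1)^0·(+1)^-6 = +1.
v=37: a=37^1·(≡19), b=37^0·(≡28) mod 37; (19|37)=-1, (28|37)=+1; (−1)^{1·0·18}·(-1)^0·(+1)^1 = +1.
v=7: a=7^1·(≡5), b=7^0·(≡2) mod 7; (5|7)=-1, (2|7)=+1; (−1)^{1·0·3}·(-1)^0·(+1)^1 = +1.
v=31: a=31^4·(≡24), b=31^1·(≡13) mod 31; (24|31)=-1, (13|31)=-1; (−1)^{4·1·15}·(-1)^1·(-1)^4 = -1.
v=2: v_2(a)=3, v_2(b)=2; units ≡ 5, 3 (mod 8); ε·ε+αω+βω = 0·1+3·1+2·1 ≡ 1  ⇒  (a,b)_2 = -1.
v=41: a=41^3·(≡16), b=41^1·(≡29) mod 41; (16|41)=+1, (29|41)=-1; (−1)^{3·1·20}·(+1)^1·(-1)^3 = -1.
v=29: a=29^3·(≡23), b=29^1·(≡9) mod 29; (23|29)=+1, (9|29)=+1; (−1)^{3·1·14}·(+1)^1·(+1)^3 = +1.
v=43: a=43^1·(≡31), b=43^0·(≡32) mod 43; (31|43)=+1, (32|43)=-1; (−1)^{1·0·21}·(+1)^0·(-1)^1 = -1.
v=∞: 26483786 > 0 and 36859 > 0  ⇒  (a,b)_∞ = +1.
v=11: a=11^2·(≡8), b=11^0·(≡3) mod 11; (8|11)=-1, (3|11)=+1; (−1)^{2·0·5}·(-1)^0·(+1)^2 = +1.
|Ram(26483786, 36859)| = 4, even; anisotropic at {2, 31, 41, 43}.

[2, 31, 41, 43]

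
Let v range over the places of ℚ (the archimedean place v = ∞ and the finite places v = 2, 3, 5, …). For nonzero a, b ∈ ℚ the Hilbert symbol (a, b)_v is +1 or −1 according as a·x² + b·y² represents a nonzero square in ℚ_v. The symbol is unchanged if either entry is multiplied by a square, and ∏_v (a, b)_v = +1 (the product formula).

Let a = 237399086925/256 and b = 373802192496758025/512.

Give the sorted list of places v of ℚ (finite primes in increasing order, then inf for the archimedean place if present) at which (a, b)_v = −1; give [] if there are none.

Mod squares: a ≡ 13, b ≡ 2002. Check v ∈ {∞, 2, 3, 5, 7, 11, 13}.
v=5: a=5^2·(≡2), b=5^2·(≡3) mod 5; (2|5)=-1, (3|5)=-1; (−1)^{2·2·2}·(-1)^2·(-1)^2 = +1.
v=∞: 13 > 0 and 2002 > 0  ⇒  (a,b)_∞ = +1.
v=13: a=13^3·(≡10), b=13^5·(≡6) mod 13; (10|13)=+1, (6|13)=-1; (−1)^{3·5·6}·(+1)^5·(-1)^3 = -1.
v=7: a=7^2·(≡5), b=7^3·(≡6) mod 7; (5|7)=-1, (6|7)=-1; (−1)^{2·3·3}·(-1)^3·(-1)^2 = -1.
v=2: v_2(a)=-8, v_2(b)=-9; units ≡ 5, 1 (mod 8); ε·ε+αω+βω = 0·0+-8·0+-9·1 ≡ 1  ⇒  (a,b)_2 = -1.
v=3: a=3^6·(≡1), b=3^6·(≡1) mod 3; (1|3)=+1, (1|3)=+1; (−1)^{6·6·1}·(+1)^6·(+1)^6 = +1.
v=11: a=11^2·(≡10), b=11^5·(≡8) mod 11; (10|11)=-1, (8|11)=-1; (−1)^{2·5·5}·(-1)^5·(-1)^2 = -1.
(13, 2002 / ℚ) ramifies at {2, 7, 11, 13}: a division algebra.

[2, 7, 11, 13]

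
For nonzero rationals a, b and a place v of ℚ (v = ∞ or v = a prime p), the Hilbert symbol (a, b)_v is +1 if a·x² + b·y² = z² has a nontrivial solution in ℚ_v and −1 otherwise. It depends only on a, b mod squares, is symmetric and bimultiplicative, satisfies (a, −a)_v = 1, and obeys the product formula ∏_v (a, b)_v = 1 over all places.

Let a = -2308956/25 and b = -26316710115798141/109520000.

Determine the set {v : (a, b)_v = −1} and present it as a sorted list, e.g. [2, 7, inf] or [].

Mod squares: a ≡ -1599, b ≡ -306762. Check v ∈ {∞, 2, 3, 5, 13, 19, 29, 37, 41, 43}.
v=5: a=5^-2·(≡4), b=5^-4·(≡2) mod 5; (4|5)=+1, (2|5)=-1; (−1)^{-2·-4·2}·(+1)^-4·(-1)^-2 = +1.
v=13: a=13^1·(≡6), b=13^4·(≡12) mod 13; (6|13)=-1, (12|13)=+1; (−1)^{1·4·6}·(-1)^4·(+1)^1 = +1.
v=41: a=41^1·(≡4), b=41^1·(≡8) mod 41; (4|41)=+1, (8|41)=+1; (−1)^{1·1·20}·(+1)^1·(+1)^1 = +1.
v=37: a=37^0·(≡13), b=37^-2·(≡19) mod 37; (13|37)=-1, (19|37)=-1; (−1)^{0·-2·18}·(-1)^-2·(-1)^0 = +1.
v=3: a=3^1·(≡1), b=3^3·(≡1) mod 3; (1|3)=+1, (1|3)=+1; (−1)^{1·3·1}·(+1)^3·(+1)^1 = -1.
v=43: a=43^0·(≡35), b=43^3·(≡35) mod 43; (35|43)=+1, (35|43)=+1; (−1)^{0·3·21}·(+1)^3·(+1)^0 = +1.
v=29: a=29^0·(≡23), b=29^1·(≡24) mod 29; (23|29)=+1, (24|29)=+1; (−1)^{0·1·14}·(+1)^1·(+1)^0 = +1.
v=19: a=19^2·(≡17), b=19^2·(≡8) mod 19; (17|19)=+1, (8|19)=-1; (−1)^{2·2·9}·(+1)^2·(-1)^2 = +1.
v=2: v_2(a)=2, v_2(b)=-7; units ≡ 1, 3 (mod 8); ε·ε+αω+βω = 0·1+2·1+-7·0 ≡ 0  ⇒  (a,b)_2 = +1.
v=∞: -1599 < 0 and -306762 < 0  ⇒  (a,b)_∞ = -1.
Ram(-1599, -306762) = {3, ∞}; no ℚ_3-point on the conic.

[3, inf]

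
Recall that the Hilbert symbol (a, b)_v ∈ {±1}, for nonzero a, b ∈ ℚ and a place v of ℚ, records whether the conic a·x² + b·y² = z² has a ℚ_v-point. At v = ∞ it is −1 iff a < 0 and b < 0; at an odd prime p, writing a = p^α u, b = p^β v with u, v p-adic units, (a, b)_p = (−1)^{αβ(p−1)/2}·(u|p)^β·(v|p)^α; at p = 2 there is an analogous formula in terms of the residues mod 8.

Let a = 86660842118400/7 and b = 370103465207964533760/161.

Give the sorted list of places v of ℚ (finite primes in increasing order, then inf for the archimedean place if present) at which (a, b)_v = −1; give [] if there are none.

Mod squares: a ≡ 100947, b ≡ 5870865. Check v ∈ {∞, 2, 3, 5, 7, 11, 13, 17, 19, 23}.
v=7: a=7^-1·(≡4), b=7^-1·(≡4) mod 7; (4|7)=+1, (4|7)=+1; (−1)^{-1·-1·3}·(+1)^-1·(+1)^-1 = -1.
v=13: a=13^0·(≡8), b=13^1·(≡5) mod 13; (8|13)=-1, (5|13)=-1; (−1)^{0·1·6}·(-1)^1·(-1)^0 = -1.
v=23: a=23^1·(≡20), b=23^-1·(≡8) mod 23; (20|23)=-1, (8|23)=+1; (−1)^{1·-1·11}·(-1)^-1·(+1)^1 = +1.
v=11: a=11^1·(≡1), b=11^1·(≡6) mod 11; (1|11)=+1, (6|11)=-1; (−1)^{1·1·5}·(+1)^1·(-1)^1 = +1.
v=2: v_2(a)=8, v_2(b)=10; units ≡ 3, 1 (mod 8); ε·ε+αω+βω = 1·0+8·0+10·1 ≡ 0  ⇒  (a,b)_2 = +1.
v=∞: 100947 > 0 and 5870865 > 0  ⇒  (a,b)_∞ = +1.
v=5: a=5^2·(≡3), b=5^1·(≡2) mod 5; (3|5)=-1, (2|5)=-1; (−1)^{2·1·2}·(-1)^1·(-1)^2 = -1.
v=19: a=19^3·(≡10), b=19^6·(≡11) mod 19; (10|19)=-1, (11|19)=+1; (−1)^{3·6·9}·(-1)^6·(+1)^3 = +1.
v=3: a=3^3·(≡1), b=3^7·(≡1) mod 3; (1|3)=+1, (1|3)=+1; (−1)^{3·7·1}·(+1)^7·(+1)^3 = -1.
v=17: a=17^2·(≡9), b=17^3·(≡12) mod 17; (9|17)=+1, (12|17)=-1; (−1)^{2·3·8}·(+1)^3·(-1)^2 = +1.
Ram(100947, 5870865) = {3, 5, 7, 13}; no ℚ_3-point on the conic.

[3, 5, 7, 13]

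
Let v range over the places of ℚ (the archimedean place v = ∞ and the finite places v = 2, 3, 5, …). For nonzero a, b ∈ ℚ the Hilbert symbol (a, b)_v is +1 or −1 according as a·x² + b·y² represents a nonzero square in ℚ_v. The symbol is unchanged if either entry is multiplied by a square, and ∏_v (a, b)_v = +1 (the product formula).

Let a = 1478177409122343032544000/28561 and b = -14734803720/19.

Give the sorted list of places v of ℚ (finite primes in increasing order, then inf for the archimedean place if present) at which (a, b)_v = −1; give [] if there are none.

[2, 3, 5, 19, 23, 29]

Mod squares: a ≡ 46835, b ≡ -4942470. Check v ∈ {∞, 2, 3, 5, 7, 13, 17, 19, 23, 29}.
v=13: a=13^-4·(≡1), b=13^1·(≡5) mod 13; (1|13)=+1, (5|13)=-1; (−1)^{-4·1·6}·(+1)^1·(-1)^-4 = +1.
v=2: v_2(a)=8, v_2(b)=3; units ≡ 3, 5 (mod 8); ε·ε+αω+βω = 1·0+8·1+3·1 ≡ 1  ⇒  (a,b)_2 = -1.
v=3: a=3^4·(≡2), b=3^1·(≡2) mod 3; (2|3)=-1, (2|3)=-1; (−1)^{4·1·1}·(-1)^1·(-1)^4 = -1.
v=7: a=7^4·(≡3), b=7^2·(≡5) mod 7; (3|7)=-1, (5|7)=-1; (−1)^{4·2·3}·(-1)^2·(-1)^4 = +1.
v=29: a=29^3·(≡6), b=29^1·(≡15) mod 29; (6|29)=+1, (15|29)=-1; (−1)^{3·1·14}·(+1)^1·(-1)^3 = -1.
v=5: a=5^3·(≡2), b=5^1·(≡4) mod 5; (2|5)=-1, (4|5)=+1; (−1)^{3·1·2}·(-1)^1·(+1)^3 = -1.
v=∞: 46835 > 0 and -4942470 < 0  ⇒  (a,b)_∞ = +1.
v=23: a=23^0·(≡15), b=23^1·(≡19) mod 23; (15|23)=-1, (19|23)=-1; (−1)^{0·1·11}·(-1)^1·(-1)^0 = -1.
v=17: a=17^5·(≡1), b=17^2·(≡1) mod 17; (1|17)=+1, (1|17)=+1; (−1)^{5·2·8}·(+1)^2·(+1)^5 = +1.
v=19: a=19^3·(≡12), b=19^-1·(≡14) mod 19; (12|19)=-1, (14|19)=-1; (−1)^{3·-1·9}·(-1)^-1·(-1)^3 = -1.
(46835, -4942470 / ℚ) ramifies at {2, 3, 5, 19, 23, 29}: a division algebra.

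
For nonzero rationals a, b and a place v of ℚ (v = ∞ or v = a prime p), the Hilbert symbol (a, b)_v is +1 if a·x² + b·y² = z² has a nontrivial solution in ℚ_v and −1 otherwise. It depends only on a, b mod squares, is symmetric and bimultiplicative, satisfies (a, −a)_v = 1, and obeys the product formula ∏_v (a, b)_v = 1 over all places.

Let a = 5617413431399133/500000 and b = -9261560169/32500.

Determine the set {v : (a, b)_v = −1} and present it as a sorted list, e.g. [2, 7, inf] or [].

Mod squares: a ≡ 315146, b ≡ -13. Check v ∈ {∞, 2, 3, 5, 7, 13, 17, 23, 31, 37}.
v=∞: 315146 > 0 and -13 < 0  ⇒  (a,b)_∞ = +1.
v=2: v_2(a)=-5, v_2(b)=-2; units ≡ 5, 3 (mod 8); ε·ε+αω+βω = 0·1+-5·1+-2·1 ≡ 1  ⇒  (a,b)_2 = -1.
v=3: a=3^12·(≡2), b=3^4·(≡2) mod 3; (2|3)=-1, (2|3)=-1; (−1)^{12·4·1}·(-1)^4·(-1)^12 = +1.
v=5: a=5^-6·(≡4), b=5^-4·(≡3) mod 5; (4|5)=+1, (3|5)=-1; (−1)^{-6·-4·2}·(+1)^-4·(-1)^-6 = +1.
v=37: a=37^2·(≡5), b=37^2·(≡31) mod 37; (5|37)=-1, (31|37)=-1; (−1)^{2·2·18}·(-1)^2·(-1)^2 = +1.
v=31: a=31^1·(≡24), b=31^0·(≡4) mod 31; (24|31)=-1, (4|31)=+1; (−1)^{1·0·15}·(-1)^0·(+1)^1 = +1.
v=13: a=13^1·(≡10), b=13^-1·(≡12) mod 13; (10|13)=+1, (12|13)=+1; (−1)^{1·-1·6}·(+1)^-1·(+1)^1 = +1.
v=7: a=7^2·(≡3), b=7^0·(≡1) mod 7; (3|7)=-1, (1|7)=+1; (−1)^{2·0·3}·(-1)^0·(+1)^2 = +1.
v=17: a=17^1·(≡4), b=17^4·(≡8) mod 17; (4|17)=+1, (8|17)=+1; (−1)^{1·4·8}·(+1)^4·(+1)^1 = +1.
v=23: a=23^1·(≡7), b=23^0·(≡21) mod 23; (7|23)=-1, (21|23)=-1; (−1)^{1·0·11}·(-1)^0·(-1)^1 = -1.
|Ram(315146, -13)| = 2, even; anisotropic at {2, 23}.

[2, 23]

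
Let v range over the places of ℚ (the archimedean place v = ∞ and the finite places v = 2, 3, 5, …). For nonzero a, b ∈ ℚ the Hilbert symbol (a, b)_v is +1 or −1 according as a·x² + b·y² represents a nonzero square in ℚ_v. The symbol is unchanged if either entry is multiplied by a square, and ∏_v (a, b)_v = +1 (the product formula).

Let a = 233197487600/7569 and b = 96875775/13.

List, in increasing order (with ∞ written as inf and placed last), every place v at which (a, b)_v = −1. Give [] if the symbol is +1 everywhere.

(a, b) ≡ (11897831, 5597267) mod (ℚ^×)²; places V = {2, 3, 5, 7, 11, 13, 17, 19, 23, 29, 31, 37, 41, 43, ∞}.
(a,b)_11: α=1, u≡7; β=0, v≡9 (mod 11); (7|11)=-1, (9|11)=+1; sign (−1)^0·-1^0·+1^1 = +1.
(a,b)_2: α=4, β=0; u≡7, v≡3 (mod 8); ε(u)ε(v)=1·1, αω(v)=4·1, βω(u)=0·0; sum ≡ 1  ⇒  -1.
(a,b)_13: α=0, u≡4; β=-1, v≡9 (mod 13); (4|13)=+1, (9|13)=+1; sign (−1)^0·+1^-1·+1^0 = +1.
(a,b)_5: α=2, u≡1; β=2, v≡2 (mod 5); (1|5)=+1, (2|5)=-1; sign (−1)^0·+1^2·-1^2 = +1.
(a,b)_∞: sgn(11897831)=+, sgn(5597267)=+, so +1.
(a,b)_7: α=2, u≡4; β=0, v≡4 (mod 7); (4|7)=+1, (4|7)=+1; sign (−1)^0·+1^0·+1^2 = +1.
(a,b)_23: α=1, u≡8; β=0, v≡11 (mod 23); (8|23)=+1, (11|23)=-1; sign (−1)^0·+1^0·-1^1 = -1.
(a,b)_41: α=1, u≡6; β=0, v≡34 (mod 41); (6|41)=-1, (34|41)=-1; sign (−1)^0·-1^0·-1^1 = -1.
(a,b)_43: α=0, u≡2; β=1, v≡2 (mod 43); (2|43)=-1, (2|43)=-1; sign (−1)^0·-1^1·-1^0 = -1.
(a,b)_3: α=-2, u≡2; β=2, v≡2 (mod 3); (2|3)=-1, (2|3)=-1; sign (−1)^0·-1^2·-1^-2 = +1.
(a,b)_31: α=1, u≡15; β=1, v≡3 (mod 31); (15|31)=-1, (3|31)=-1; sign (−1)^1·-1^1·-1^1 = -1.
(a,b)_19: α=0, u≡8; β=1, v≡16 (mod 19); (8|19)=-1, (16|19)=+1; sign (−1)^0·-1^1·+1^0 = -1.
(a,b)_37: α=1, u≡16; β=0, v≡29 (mod 37); (16|37)=+1, (29|37)=-1; sign (−1)^0·+1^0·-1^1 = -1.
(a,b)_29: α=-2, u≡6; β=0, v≡20 (mod 29); (6|29)=+1, (20|29)=+1; sign (−1)^0·+1^0·+1^-2 = +1.
(a,b)_17: α=0, u≡11; β=1, v≡3 (mod 17); (11|17)=-1, (3|17)=-1; sign (−1)^0·-1^1·-1^0 = -1.
Ram(11897831, 5597267) = {2, 17, 19, 23, 31, 37, 41, 43}; no ℚ_2-point on the conic.

[2, 17, 19, 23, 31, 37, 41, 43]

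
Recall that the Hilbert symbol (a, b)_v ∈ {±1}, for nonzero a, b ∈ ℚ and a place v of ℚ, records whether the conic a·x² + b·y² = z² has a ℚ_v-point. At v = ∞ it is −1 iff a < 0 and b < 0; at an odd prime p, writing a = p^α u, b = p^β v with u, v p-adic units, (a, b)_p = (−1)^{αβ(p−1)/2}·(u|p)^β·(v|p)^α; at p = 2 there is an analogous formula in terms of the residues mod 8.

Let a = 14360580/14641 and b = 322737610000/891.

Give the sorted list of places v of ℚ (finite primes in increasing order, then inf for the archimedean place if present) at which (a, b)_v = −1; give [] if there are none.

[13, 17]

(a, b) ≡ (1105, 11) mod (ℚ^×)²; places V = {2, 3, 5, 11, 13, 17, 19, 23, ∞}.
(a,b)_11: α=-4, u≡3; β=-1, v≡9 (mod 11); (3|11)=+1, (9|11)=+1; sign (−1)^0·+1^-1·+1^-4 = +1.
(a,b)_19: α=2, u≡15; β=2, v≡1 (mod 19); (15|19)=-1, (1|19)=+1; sign (−1)^0·-1^2·+1^2 = +1.
(a,b)_∞: sgn(1105)=+, sgn(11)=+, so +1.
(a,b)_13: α=1, u≡8; β=2, v≡7 (mod 13); (8|13)=-1, (7|13)=-1; sign (−1)^0·-1^2·-1^1 = -1.
(a,b)_23: α=0, u≡16; β=2, v≡7 (mod 23); (16|23)=+1, (7|23)=-1; sign (−1)^0·+1^2·-1^0 = +1.
(a,b)_2: α=2, β=4; u≡1, v≡3 (mod 8); ε(u)ε(v)=0·1, αω(v)=2·1, βω(u)=4·0; sum ≡ 0  ⇒  +1.
(a,b)_17: α=1, u≡11; β=0, v≡10 (mod 17); (11|17)=-1, (10|17)=-1; sign (−1)^0·-1^0·-1^1 = -1.
(a,b)_3: α=2, u≡1; β=-4, v≡2 (mod 3); (1|3)=+1, (2|3)=-1; sign (−1)^0·+1^-4·-1^2 = +1.
(a,b)_5: α=1, u≡1; β=4, v≡1 (mod 5); (1|5)=+1, (1|5)=+1; sign (−1)^0·+1^4·+1^1 = +1.
Ram(1105, 11) = {13, 17}; no ℚ_13-point on the conic.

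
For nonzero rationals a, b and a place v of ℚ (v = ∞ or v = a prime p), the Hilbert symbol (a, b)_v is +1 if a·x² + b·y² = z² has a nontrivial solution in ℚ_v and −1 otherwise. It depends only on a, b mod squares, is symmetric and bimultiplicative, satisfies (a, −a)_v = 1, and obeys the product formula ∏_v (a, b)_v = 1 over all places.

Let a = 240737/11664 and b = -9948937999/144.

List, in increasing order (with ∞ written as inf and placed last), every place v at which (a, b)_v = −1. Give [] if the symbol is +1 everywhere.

[11, 17]

Mod squares: a ≡ 17, b ≡ -2431. Check v ∈ {∞, 2, 3, 7, 11, 13, 17}.
v=∞: 17 > 0 and -2431 < 0  ⇒  (a,b)_∞ = +1.
v=2: v_2(a)=-4, v_2(b)=-4; units ≡ 1, 1 (mod 8); ε·ε+αω+βω = 0·0+-4·0+-4·0 ≡ 0  ⇒  (a,b)_2 = +1.
v=11: a=11^0·(≡6), b=11^1·(≡10) mod 11; (6|11)=-1, (10|11)=-1; (−1)^{0·1·5}·(-1)^1·(-1)^0 = -1.
v=3: a=3^-6·(≡2), b=3^-2·(≡2) mod 3; (2|3)=-1, (2|3)=-1; (−1)^{-6·-2·1}·(-1)^-2·(-1)^-6 = +1.
v=17: a=17^3·(≡16), b=17^5·(≡6) mod 17; (16|17)=+1, (6|17)=-1; (−1)^{3·5·8}·(+1)^5·(-1)^3 = -1.
v=13: a=13^0·(≡1), b=13^1·(≡5) mod 13; (1|13)=+1, (5|13)=-1; (−1)^{0·1·6}·(+1)^1·(-1)^0 = +1.
v=7: a=7^2·(≡3), b=7^2·(≡5) mod 7; (3|7)=-1, (5|7)=-1; (−1)^{2·2·3}·(-1)^2·(-1)^2 = +1.
Ram(17, -2431) = {11, 17}; no ℚ_11-point on the conic.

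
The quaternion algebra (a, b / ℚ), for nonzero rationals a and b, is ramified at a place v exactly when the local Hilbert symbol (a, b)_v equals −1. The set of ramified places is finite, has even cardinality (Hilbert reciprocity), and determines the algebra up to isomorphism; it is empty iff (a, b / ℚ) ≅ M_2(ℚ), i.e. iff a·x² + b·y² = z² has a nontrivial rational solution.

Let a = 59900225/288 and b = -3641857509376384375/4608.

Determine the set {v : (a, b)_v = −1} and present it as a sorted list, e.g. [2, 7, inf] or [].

[5, 7, 29, 37]

Mod squares: a ≡ 5698, b ≡ -2030. Check v ∈ {∞, 2, 3, 5, 7, 11, 29, 37}.
v=11: a=11^1·(≡1), b=11^2·(≡1) mod 11; (1|11)=+1, (1|11)=+1; (−1)^{1·2·5}·(+1)^2·(+1)^1 = +1.
v=7: a=7^1·(≡4), b=7^3·(≡2) mod 7; (4|7)=+1, (2|7)=+1; (−1)^{1·3·3}·(+1)^3·(+1)^1 = -1.
v=5: a=5^2·(≡3), b=5^5·(≡4) mod 5; (3|5)=-1, (4|5)=+1; (−1)^{2·5·2}·(-1)^5·(+1)^2 = -1.
v=37: a=37^1·(≡29), b=37^2·(≡31) mod 37; (29|37)=-1, (31|37)=-1; (−1)^{1·2·18}·(-1)^2·(-1)^1 = -1.
v=3: a=3^-2·(≡1), b=3^-2·(≡1) mod 3; (1|3)=+1, (1|3)=+1; (−1)^{-2·-2·1}·(+1)^-2·(+1)^-2 = +1.
v=∞: 5698 > 0 and -2030 < 0  ⇒  (a,b)_∞ = +1.
v=29: a=29^2·(≡14), b=29^5·(≡2) mod 29; (14|29)=-1, (2|29)=-1; (−1)^{2·5·14}·(-1)^5·(-1)^2 = -1.
v=2: v_2(a)=-5, v_2(b)=-9; units ≡ 1, 1 (mod 8); ε·ε+αω+βω = 0·0+-5·0+-9·0 ≡ 0  ⇒  (a,b)_2 = +1.
Ram(5698, -2030) = {5, 7, 29, 37}; no ℚ_5-point on the conic.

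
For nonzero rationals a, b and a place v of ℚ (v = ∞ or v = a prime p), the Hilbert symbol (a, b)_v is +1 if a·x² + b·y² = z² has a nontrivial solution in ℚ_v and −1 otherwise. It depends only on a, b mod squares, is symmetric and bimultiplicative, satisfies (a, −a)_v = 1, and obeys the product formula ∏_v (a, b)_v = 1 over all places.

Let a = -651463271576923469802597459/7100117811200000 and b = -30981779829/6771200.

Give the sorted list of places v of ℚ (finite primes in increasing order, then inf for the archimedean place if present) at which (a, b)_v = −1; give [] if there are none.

[5, 17, 19, inf]

(a, b) ≡ (-95, -92378) mod (ℚ^×)²; places V = {2, 3, 5, 7, 11, 13, 17, 19, 23, ∞}.
(a,b)_∞: sgn(-95)=−, sgn(-92378)=−, so -1.
(a,b)_23: α=-2, u≡5; β=-2, v≡18 (mod 23); (5|23)=-1, (18|23)=+1; sign (−1)^0·-1^-2·+1^-2 = +1.
(a,b)_19: α=3, u≡13; β=1, v≡15 (mod 19); (13|19)=-1, (15|19)=-1; sign (−1)^1·-1^1·-1^3 = -1.
(a,b)_3: α=14, u≡1; β=4, v≡1 (mod 3); (1|3)=+1, (1|3)=+1; sign (−1)^0·+1^4·+1^14 = +1.
(a,b)_7: α=6, u≡6; β=2, v≡1 (mod 7); (6|7)=-1, (1|7)=+1; sign (−1)^0·-1^2·+1^6 = +1.
(a,b)_5: α=-5, u≡4; β=-2, v≡2 (mod 5); (4|5)=+1, (2|5)=-1; sign (−1)^0·+1^-2·-1^-5 = -1.
(a,b)_17: α=2, u≡3; β=1, v≡12 (mod 17); (3|17)=-1, (12|17)=-1; sign (−1)^0·-1^1·-1^2 = -1.
(a,b)_11: α=2, u≡1; β=1, v≡6 (mod 11); (1|11)=+1, (6|11)=-1; sign (−1)^0·+1^1·-1^2 = +1.
(a,b)_2: α=-32, β=-9; u≡1, v≡3 (mod 8); ε(u)ε(v)=0·1, αω(v)=-32·1, βω(u)=-9·0; sum ≡ 0  ⇒  +1.
(a,b)_13: α=6, u≡3; β=3, v≡7 (mod 13); (3|13)=+1, (7|13)=-1; sign (−1)^0·+1^3·-1^6 = +1.
|Ram(-95, -92378)| = 4, even; anisotropic at {5, 17, 19, ∞}.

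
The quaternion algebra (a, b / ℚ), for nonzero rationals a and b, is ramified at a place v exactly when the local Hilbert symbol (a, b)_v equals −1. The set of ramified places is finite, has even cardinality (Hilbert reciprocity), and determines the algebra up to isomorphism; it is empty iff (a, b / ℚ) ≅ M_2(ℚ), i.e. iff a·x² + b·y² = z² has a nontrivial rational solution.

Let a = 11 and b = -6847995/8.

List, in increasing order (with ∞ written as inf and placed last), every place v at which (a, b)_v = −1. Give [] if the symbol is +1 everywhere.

[2, 3]

(a, b) ≡ (11, -2310) mod (ℚ^×)²; places V = {2, 3, 5, 7, 11, ∞}.
(a,b)_3: α=0, u≡2; β=1, v≡1 (mod 3); (2|3)=-1, (1|3)=+1; sign (−1)^0·-1^1·+1^0 = -1.
(a,b)_7: α=0, u≡4; β=3, v≡6 (mod 7); (4|7)=+1, (6|7)=-1; sign (−1)^0·+1^3·-1^0 = +1.
(a,b)_11: α=1, u≡1; β=3, v≡10 (mod 11); (1|11)=+1, (10|11)=-1; sign (−1)^1·+1^3·-1^1 = +1.
(a,b)_∞: sgn(11)=+, sgn(-2310)=−, so +1.
(a,b)_2: α=0, β=-3; u≡3, v≡5 (mod 8); ε(u)ε(v)=1·0, αω(v)=0·1, βω(u)=-3·1; sum ≡ 1  ⇒  -1.
(a,b)_5: α=0, u≡1; β=1, v≡2 (mod 5); (1|5)=+1, (2|5)=-1; sign (−1)^0·+1^1·-1^0 = +1.
|Ram(11, -2310)| = 2, even; anisotropic at {2, 3}.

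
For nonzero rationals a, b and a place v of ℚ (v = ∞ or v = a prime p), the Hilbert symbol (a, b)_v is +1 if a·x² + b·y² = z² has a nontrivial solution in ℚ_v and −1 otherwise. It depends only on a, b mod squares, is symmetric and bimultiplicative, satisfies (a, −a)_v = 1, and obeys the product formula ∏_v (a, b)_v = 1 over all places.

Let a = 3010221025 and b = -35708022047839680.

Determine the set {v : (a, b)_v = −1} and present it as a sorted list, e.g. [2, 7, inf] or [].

[7, 17, 29, 37]

(a, b) ≡ (120408841, -707455) mod (ℚ^×)²; places V = {2, 3, 5, 7, 11, 17, 23, 29, 37, 41, ∞}.
(a,b)_∞: sgn(120408841)=+, sgn(-707455)=−, so +1.
(a,b)_7: α=1, u≡1; β=1, v≡1 (mod 7); (1|7)=+1, (1|7)=+1; sign (−1)^1·+1^1·+1^1 = -1.
(a,b)_5: α=2, u≡1; β=1, v≡4 (mod 5); (1|5)=+1, (4|5)=+1; sign (−1)^0·+1^1·+1^2 = +1.
(a,b)_17: α=1, u≡12; β=1, v≡13 (mod 17); (12|17)=-1, (13|17)=+1; sign (−1)^0·-1^1·+1^1 = -1.
(a,b)_2: α=0, β=6; u≡1, v≡1 (mod 8); ε(u)ε(v)=0·0, αω(v)=0·0, βω(u)=6·0; sum ≡ 0  ⇒  +1.
(a,b)_37: α=1, u≡23; β=2, v≡19 (mod 37); (23|37)=-1, (19|37)=-1; sign (−1)^0·-1^2·-1^1 = -1.
(a,b)_29: α=1, u≡10; β=1, v≡23 (mod 29); (10|29)=-1, (23|29)=+1; sign (−1)^0·-1^1·+1^1 = -1.
(a,b)_11: α=0, u≡9; β=2, v≡2 (mod 11); (9|11)=+1, (2|11)=-1; sign (−1)^0·+1^2·-1^0 = +1.
(a,b)_23: α=1, u≡21; β=2, v≡6 (mod 23); (21|23)=-1, (6|23)=+1; sign (−1)^0·-1^2·+1^1 = +1.
(a,b)_41: α=1, u≡13; β=1, v≡19 (mod 41); (13|41)=-1, (19|41)=-1; sign (−1)^0·-1^1·-1^1 = +1.
(a,b)_3: α=0, u≡1; β=2, v≡2 (mod 3); (1|3)=+1, (2|3)=-1; sign (−1)^0·+1^2·-1^0 = +1.
|Ram(120408841, -707455)| = 4, even; anisotropic at {7, 17, 29, 37}.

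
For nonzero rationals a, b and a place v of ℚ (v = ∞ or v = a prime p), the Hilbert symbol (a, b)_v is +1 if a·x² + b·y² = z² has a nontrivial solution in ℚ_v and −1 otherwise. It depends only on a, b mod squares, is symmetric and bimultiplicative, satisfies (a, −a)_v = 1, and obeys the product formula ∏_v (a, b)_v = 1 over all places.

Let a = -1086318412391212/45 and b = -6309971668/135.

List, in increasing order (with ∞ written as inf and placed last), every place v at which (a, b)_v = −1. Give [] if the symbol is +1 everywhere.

Mod squares: a ≡ -935, b ≡ -1670955. Check v ∈ {∞, 2, 3, 5, 7, 11, 13, 17, 19, 41}.
v=3: a=3^-2·(≡1), b=3^-3·(≡1) mod 3; (1|3)=+1, (1|3)=+1; (−1)^{-2·-3·1}·(+1)^-3·(+1)^-2 = +1.
v=13: a=13^2·(≡4), b=13^1·(≡4) mod 13; (4|13)=+1, (4|13)=+1; (−1)^{2·1·6}·(+1)^1·(+1)^2 = +1.
v=∞: -935 < 0 and -1670955 < 0  ⇒  (a,b)_∞ = -1.
v=7: a=7^2·(≡5), b=7^2·(≡4) mod 7; (5|7)=-1, (4|7)=+1; (−1)^{2·2·3}·(-1)^2·(+1)^2 = +1.
v=19: a=19^2·(≡13), b=19^1·(≡1) mod 19; (13|19)=-1, (1|19)=+1; (−1)^{2·1·9}·(-1)^1·(+1)^2 = -1.
v=5: a=5^-1·(≡2), b=5^-1·(≡1) mod 5; (2|5)=-1, (1|5)=+1; (−1)^{-1·-1·2}·(-1)^-1·(+1)^-1 = -1.
v=2: v_2(a)=2, v_2(b)=2; units ≡ 1, 5 (mod 8); ε·ε+αω+βω = 0·0+2·1+2·0 ≡ 0  ⇒  (a,b)_2 = +1.
v=11: a=11^1·(≡4), b=11^1·(≡3) mod 11; (4|11)=+1, (3|11)=+1; (−1)^{1·1·5}·(+1)^1·(+1)^1 = -1.
v=17: a=17^3·(≡13), b=17^2·(≡15) mod 17; (13|17)=+1, (15|17)=+1; (−1)^{3·2·8}·(+1)^2·(+1)^3 = +1.
v=41: a=41^2·(≡1), b=41^1·(≡37) mod 41; (1|41)=+1, (37|41)=+1; (−1)^{2·1·20}·(+1)^1·(+1)^2 = +1.
|Ram(-935, -1670955)| = 4, even; anisotropic at {5, 11, 19, ∞}.

[5, 11, 19, inf]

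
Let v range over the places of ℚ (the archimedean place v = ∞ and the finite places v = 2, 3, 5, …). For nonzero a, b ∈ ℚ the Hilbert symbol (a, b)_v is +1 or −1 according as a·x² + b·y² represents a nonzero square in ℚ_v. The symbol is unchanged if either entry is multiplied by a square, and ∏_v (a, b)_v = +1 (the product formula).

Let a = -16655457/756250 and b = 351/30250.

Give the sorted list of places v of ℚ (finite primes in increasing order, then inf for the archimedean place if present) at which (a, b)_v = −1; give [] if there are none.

[2, 5, 7, 13]

(a, b) ≡ (-2730, 390) mod (ℚ^×)²; places V = {2, 3, 5, 7, 11, 13, 19, ∞}.
(a,b)_19: α=2, u≡17; β=0, v≡14 (mod 19); (17|19)=+1, (14|19)=-1; sign (−1)^0·+1^0·-1^2 = +1.
(a,b)_∞: sgn(-2730)=−, sgn(390)=+, so +1.
(a,b)_3: α=1, u≡2; β=3, v≡1 (mod 3); (2|3)=-1, (1|3)=+1; sign (−1)^1·-1^3·+1^1 = +1.
(a,b)_2: α=-1, β=-1; u≡3, v≡3 (mod 8); ε(u)ε(v)=1·1, αω(v)=-1·1, βω(u)=-1·1; sum ≡ 1  ⇒  -1.
(a,b)_11: α=-2, u≡3; β=-2, v≡4 (mod 11); (3|11)=+1, (4|11)=+1; sign (−1)^0·+1^-2·+1^-2 = +1.
(a,b)_7: α=1, u≡1; β=0, v≡5 (mod 7); (1|7)=+1, (5|7)=-1; sign (−1)^0·+1^0·-1^1 = -1.
(a,b)_13: α=3, u≡11; β=1, v≡12 (mod 13); (11|13)=-1, (12|13)=+1; sign (−1)^0·-1^1·+1^3 = -1.
(a,b)_5: α=-5, u≡4; β=-3, v≡3 (mod 5); (4|5)=+1, (3|5)=-1; sign (−1)^0·+1^-3·-1^-5 = -1.
(-2730, 390 / ℚ) ramifies at {2, 5, 7, 13}: a division algebra.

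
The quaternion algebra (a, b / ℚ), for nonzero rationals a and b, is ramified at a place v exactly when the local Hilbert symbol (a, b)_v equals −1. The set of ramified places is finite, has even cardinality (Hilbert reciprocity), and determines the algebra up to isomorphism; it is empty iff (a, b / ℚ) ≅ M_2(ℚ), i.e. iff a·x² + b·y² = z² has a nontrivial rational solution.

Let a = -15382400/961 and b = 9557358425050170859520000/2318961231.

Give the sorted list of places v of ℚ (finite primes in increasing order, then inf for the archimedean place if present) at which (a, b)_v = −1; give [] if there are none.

[2, 11, 23, 31]

Mod squares: a ≡ -9614, b ≡ 13547. Check v ∈ {∞, 2, 3, 5, 11, 19, 23, 31}.
v=23: a=23^1·(≡15), b=23^5·(≡11) mod 23; (15|23)=-1, (11|23)=-1; (−1)^{1·5·11}·(-1)^5·(-1)^1 = -1.
v=2: v_2(a)=7, v_2(b)=16; units ≡ 1, 3 (mod 8); ε·ε+αω+βω = 0·1+7·1+16·0 ≡ 1  ⇒  (a,b)_2 = -1.
v=19: a=19^1·(≡6), b=19^5·(≡15) mod 19; (6|19)=+1, (15|19)=-1; (−1)^{1·5·9}·(+1)^5·(-1)^1 = +1.
v=11: a=11^1·(≡2), b=11^4·(≡10) mod 11; (2|11)=-1, (10|11)=-1; (−1)^{1·4·5}·(-1)^4·(-1)^1 = -1.
v=31: a=31^-2·(≡17), b=31^-5·(≡22) mod 31; (17|31)=-1, (22|31)=-1; (−1)^{-2·-5·15}·(-1)^-5·(-1)^-2 = -1.
v=3: a=3^0·(≡1), b=3^-4·(≡2) mod 3; (1|3)=+1, (2|3)=-1; (−1)^{0·-4·1}·(+1)^-4·(-1)^0 = +1.
v=∞: -9614 < 0 and 13547 > 0  ⇒  (a,b)_∞ = +1.
v=5: a=5^2·(≡4), b=5^4·(≡2) mod 5; (4|5)=+1, (2|5)=-1; (−1)^{2·4·2}·(+1)^4·(-1)^2 = +1.
Ram(-9614, 13547) = {2, 11, 23, 31}; no ℚ_2-point on the conic.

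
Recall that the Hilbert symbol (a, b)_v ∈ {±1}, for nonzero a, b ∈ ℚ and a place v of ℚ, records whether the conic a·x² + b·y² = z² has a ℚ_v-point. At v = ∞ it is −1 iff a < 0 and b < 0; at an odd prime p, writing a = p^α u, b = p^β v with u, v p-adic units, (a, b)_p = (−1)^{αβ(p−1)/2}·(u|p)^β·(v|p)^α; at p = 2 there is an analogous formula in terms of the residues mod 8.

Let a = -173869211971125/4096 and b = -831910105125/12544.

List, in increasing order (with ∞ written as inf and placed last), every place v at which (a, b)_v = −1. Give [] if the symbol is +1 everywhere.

Mod squares: a ≡ -5, b ≡ -1045. Check v ∈ {∞, 2, 3, 5, 7, 11, 19}.
v=7: a=7^0·(≡1), b=7^-2·(≡5) mod 7; (1|7)=+1, (5|7)=-1; (−1)^{0·-2·3}·(+1)^-2·(-1)^0 = +1.
v=3: a=3^6·(≡1), b=3^6·(≡2) mod 3; (1|3)=+1, (2|3)=-1; (−1)^{6·6·1}·(+1)^6·(-1)^6 = +1.
v=∞: -5 < 0 and -1045 < 0  ⇒  (a,b)_∞ = -1.
v=2: v_2(a)=-12, v_2(b)=-8; units ≡ 3, 3 (mod 8); ε·ε+αω+βω = 1·1+-12·1+-8·1 ≡ 1  ⇒  (a,b)_2 = -1.
v=11: a=11^4·(≡10), b=11^3·(≡4) mod 11; (10|11)=-1, (4|11)=+1; (−1)^{4·3·5}·(-1)^3·(+1)^4 = -1.
v=5: a=5^3·(≡1), b=5^3·(≡1) mod 5; (1|5)=+1, (1|5)=+1; (−1)^{3·3·2}·(+1)^3·(+1)^3 = +1.
v=19: a=19^4·(≡18), b=19^3·(≡14) mod 19; (18|19)=-1, (14|19)=-1; (−1)^{4·3·9}·(-1)^3·(-1)^4 = -1.
Ram(-5, -1045) = {2, 11, 19, ∞}; no ℚ_2-point on the conic.

[2, 11, 19, inf]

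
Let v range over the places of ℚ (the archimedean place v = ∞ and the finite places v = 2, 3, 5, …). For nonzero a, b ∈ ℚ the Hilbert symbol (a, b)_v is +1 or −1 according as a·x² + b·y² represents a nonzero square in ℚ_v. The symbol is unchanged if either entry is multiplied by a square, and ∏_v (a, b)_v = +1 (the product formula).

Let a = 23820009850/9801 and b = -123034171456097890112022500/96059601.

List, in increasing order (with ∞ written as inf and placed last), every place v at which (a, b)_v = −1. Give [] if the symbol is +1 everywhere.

Mod squares: a ≡ 19444906, b ≡ -747881. Check v ∈ {∞, 2, 3, 5, 7, 11, 13, 17, 29, 37, 41}.
v=17: a=17^1·(≡14), b=17^3·(≡3) mod 17; (14|17)=-1, (3|17)=-1; (−1)^{1·3·8}·(-1)^3·(-1)^1 = +1.
v=7: a=7^2·(≡6), b=7^6·(≡6) mod 7; (6|7)=-1, (6|7)=-1; (−1)^{2·6·3}·(-1)^6·(-1)^2 = +1.
v=37: a=37^1·(≡10), b=37^3·(≡11) mod 37; (10|37)=+1, (11|37)=+1; (−1)^{1·3·18}·(+1)^3·(+1)^1 = +1.
v=11: a=11^-2·(≡8), b=11^-4·(≡5) mod 11; (8|11)=-1, (5|11)=+1; (−1)^{-2·-4·5}·(-1)^-4·(+1)^-2 = +1.
v=41: a=41^1·(≡14), b=41^3·(≡8) mod 41; (14|41)=-1, (8|41)=+1; (−1)^{1·3·20}·(-1)^3·(+1)^1 = -1.
v=3: a=3^-4·(≡1), b=3^-8·(≡1) mod 3; (1|3)=+1, (1|3)=+1; (−1)^{-4·-8·1}·(+1)^-8·(+1)^-4 = +1.
v=5: a=5^2·(≡4), b=5^4·(≡4) mod 5; (4|5)=+1, (4|5)=+1; (−1)^{2·4·2}·(+1)^4·(+1)^2 = +1.
v=2: v_2(a)=1, v_2(b)=2; units ≡ 5, 7 (mod 8); ε·ε+αω+βω = 0·1+1·0+2·1 ≡ 0  ⇒  (a,b)_2 = +1.
v=∞: 19444906 > 0 and -747881 < 0  ⇒  (a,b)_∞ = +1.
v=13: a=13^1·(≡2), b=13^0·(≡9) mod 13; (2|13)=-1, (9|13)=+1; (−1)^{1·0·6}·(-1)^0·(+1)^1 = +1.
v=29: a=29^1·(≡23), b=29^3·(≡21) mod 29; (23|29)=+1, (21|29)=-1; (−1)^{1·3·14}·(+1)^3·(-1)^1 = -1.
|Ram(19444906, -747881)| = 2, even; anisotropic at {29, 41}.

[29, 41]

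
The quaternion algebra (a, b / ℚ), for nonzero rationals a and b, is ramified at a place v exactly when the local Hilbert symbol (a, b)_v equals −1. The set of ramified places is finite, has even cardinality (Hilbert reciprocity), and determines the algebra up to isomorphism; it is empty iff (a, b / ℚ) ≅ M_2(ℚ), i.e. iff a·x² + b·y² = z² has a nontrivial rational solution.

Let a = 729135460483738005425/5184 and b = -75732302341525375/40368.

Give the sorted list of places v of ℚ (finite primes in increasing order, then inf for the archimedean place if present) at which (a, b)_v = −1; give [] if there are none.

[3, 5, 7, 17]

Mod squares: a ≡ 17, b ≡ -23205. Check v ∈ {∞, 2, 3, 5, 7, 13, 17, 23, 29}.
v=7: a=7^4·(≡3), b=7^3·(≡6) mod 7; (3|7)=-1, (6|7)=-1; (−1)^{4·3·3}·(-1)^3·(-1)^4 = -1.
v=3: a=3^-4·(≡2), b=3^-1·(≡2) mod 3; (2|3)=-1, (2|3)=-1; (−1)^{-4·-1·1}·(-1)^-1·(-1)^-4 = -1.
v=13: a=13^6·(≡12), b=13^5·(≡9) mod 13; (12|13)=+1, (9|13)=+1; (−1)^{6·5·6}·(+1)^5·(+1)^6 = +1.
v=2: v_2(a)=-6, v_2(b)=-4; units ≡ 1, 3 (mod 8); ε·ε+αω+βω = 0·1+-6·1+-4·0 ≡ 0  ⇒  (a,b)_2 = +1.
v=∞: 17 > 0 and -23205 < 0  ⇒  (a,b)_∞ = +1.
v=17: a=17^1·(≡1), b=17^1·(≡5) mod 17; (1|17)=+1, (5|17)=-1; (−1)^{1·1·8}·(+1)^1·(-1)^1 = -1.
v=23: a=23^6·(≡20), b=23^4·(≡1) mod 23; (20|23)=-1, (1|23)=+1; (−1)^{6·4·11}·(-1)^4·(+1)^6 = +1.
v=29: a=29^0·(≡12), b=29^-2·(≡13) mod 29; (12|29)=-1, (13|29)=+1; (−1)^{0·-2·14}·(-1)^-2·(+1)^0 = +1.
v=5: a=5^2·(≡3), b=5^3·(≡4) mod 5; (3|5)=-1, (4|5)=+1; (−1)^{2·3·2}·(-1)^3·(+1)^2 = -1.
(17, -23205 / ℚ) ramifies at {3, 5, 7, 17}: a division algebra.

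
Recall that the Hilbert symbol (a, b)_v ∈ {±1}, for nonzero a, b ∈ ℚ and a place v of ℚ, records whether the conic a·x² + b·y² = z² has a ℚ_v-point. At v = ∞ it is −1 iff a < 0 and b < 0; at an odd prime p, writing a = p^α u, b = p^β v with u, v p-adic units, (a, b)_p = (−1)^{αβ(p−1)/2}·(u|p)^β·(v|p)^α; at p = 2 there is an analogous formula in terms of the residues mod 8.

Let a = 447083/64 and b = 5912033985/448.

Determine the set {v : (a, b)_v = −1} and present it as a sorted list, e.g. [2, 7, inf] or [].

Mod squares: a ≡ 1547, b ≡ 455. Check v ∈ {∞, 2, 3, 5, 7, 11, 13, 17}.
v=5: a=5^0·(≡2), b=5^1·(≡4) mod 5; (2|5)=-1, (4|5)=+1; (−1)^{0·1·2}·(-1)^1·(+1)^0 = -1.
v=∞: 1547 > 0 and 455 > 0  ⇒  (a,b)_∞ = +1.
v=13: a=13^1·(≡7), b=13^1·(≡10) mod 13; (7|13)=-1, (10|13)=+1; (−1)^{1·1·6}·(-1)^1·(+1)^1 = -1.
v=17: a=17^3·(≡7), b=17^4·(≡8) mod 17; (7|17)=-1, (8|17)=+1; (−1)^{3·4·8}·(-1)^4·(+1)^3 = +1.
v=7: a=7^1·(≡1), b=7^-1·(≡4) mod 7; (1|7)=+1, (4|7)=+1; (−1)^{1·-1·3}·(+1)^-1·(+1)^1 = -1.
v=3: a=3^0·(≡2), b=3^2·(≡2) mod 3; (2|3)=-1, (2|3)=-1; (−1)^{0·2·1}·(-1)^2·(-1)^0 = +1.
v=2: v_2(a)=-6, v_2(b)=-6; units ≡ 3, 7 (mod 8); ε·ε+αω+βω = 1·1+-6·0+-6·1 ≡ 1  ⇒  (a,b)_2 = -1.
v=11: a=11^0·(≡6), b=11^2·(≡5) mod 11; (6|11)=-1, (5|11)=+1; (−1)^{0·2·5}·(-1)^2·(+1)^0 = +1.
|Ram(1547, 455)| = 4, even; anisotropic at {2, 5, 7, 13}.

[2, 5, 7, 13]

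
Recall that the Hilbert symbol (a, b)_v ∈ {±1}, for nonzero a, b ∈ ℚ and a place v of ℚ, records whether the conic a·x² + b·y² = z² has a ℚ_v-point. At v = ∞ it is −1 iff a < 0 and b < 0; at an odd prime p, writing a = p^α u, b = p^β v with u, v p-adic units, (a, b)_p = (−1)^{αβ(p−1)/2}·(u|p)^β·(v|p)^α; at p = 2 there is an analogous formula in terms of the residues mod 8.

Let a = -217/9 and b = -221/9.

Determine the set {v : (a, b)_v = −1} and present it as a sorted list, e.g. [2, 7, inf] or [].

[2, 7, 31, inf]

(a, b) ≡ (-217, -221) mod (ℚ^×)²; places V = {2, 3, 7, 13, 17, 31, ∞}.
(a,b)_7: α=1, u≡2; β=0, v≡5 (mod 7); (2|7)=+1, (5|7)=-1; sign (−1)^0·+1^0·-1^1 = -1.
(a,b)_17: α=0, u≡8; β=1, v≡8 (mod 17); (8|17)=+1, (8|17)=+1; sign (−1)^0·+1^1·+1^0 = +1.
(a,b)_2: α=0, β=0; u≡7, v≡3 (mod 8); ε(u)ε(v)=1·1, αω(v)=0·1, βω(u)=0·0; sum ≡ 1  ⇒  -1.
(a,b)_3: α=-2, u≡2; β=-2, v≡1 (mod 3); (2|3)=-1, (1|3)=+1; sign (−1)^0·-1^-2·+1^-2 = +1.
(a,b)_31: α=1, u≡13; β=0, v≡3 (mod 31); (13|31)=-1, (3|31)=-1; sign (−1)^0·-1^0·-1^1 = -1.
(a,b)_13: α=0, u≡12; β=1, v≡1 (mod 13); (12|13)=+1, (1|13)=+1; sign (−1)^0·+1^1·+1^0 = +1.
(a,b)_∞: sgn(-217)=−, sgn(-221)=−, so -1.
(-217, -221 / ℚ) ramifies at {2, 7, 31, ∞}: a division algebra.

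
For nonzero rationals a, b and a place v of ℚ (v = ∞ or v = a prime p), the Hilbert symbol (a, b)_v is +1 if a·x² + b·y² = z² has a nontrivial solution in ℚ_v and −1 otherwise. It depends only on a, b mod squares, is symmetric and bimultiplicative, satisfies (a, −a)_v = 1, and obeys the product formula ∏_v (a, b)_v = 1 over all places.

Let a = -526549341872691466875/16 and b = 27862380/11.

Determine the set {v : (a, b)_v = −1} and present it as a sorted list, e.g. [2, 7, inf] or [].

(a, b) ≡ (-5187, 2145) mod (ℚ^×)²; places V = {2, 3, 5, 7, 11, 13, 19, ∞}.
(a,b)_∞: sgn(-5187)=−, sgn(2145)=+, so +1.
(a,b)_3: α=9, u≡2; β=7, v≡1 (mod 3); (2|3)=-1, (1|3)=+1; sign (−1)^1·-1^7·+1^9 = +1.
(a,b)_2: α=-4, β=2; u≡5, v≡1 (mod 8); ε(u)ε(v)=0·0, αω(v)=-4·0, βω(u)=2·1; sum ≡ 0  ⇒  +1.
(a,b)_13: α=5, u≡1; β=1, v≡12 (mod 13); (1|13)=+1, (12|13)=+1; sign (−1)^0·+1^1·+1^5 = +1.
(a,b)_5: α=4, u≡3; β=1, v≡1 (mod 5); (3|5)=-1, (1|5)=+1; sign (−1)^0·-1^1·+1^4 = -1.
(a,b)_7: α=5, u≡1; β=2, v≡6 (mod 7); (1|7)=+1, (6|7)=-1; sign (−1)^0·+1^2·-1^5 = -1.
(a,b)_19: α=3, u≡14; β=0, v≡7 (mod 19); (14|19)=-1, (7|19)=+1; sign (−1)^0·-1^0·+1^3 = +1.
(a,b)_11: α=0, u≡3; β=-1, v≡7 (mod 11); (3|11)=+1, (7|11)=-1; sign (−1)^0·+1^-1·-1^0 = +1.
Ram(-5187, 2145) = {5, 7}; no ℚ_5-point on the conic.

[5, 7]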